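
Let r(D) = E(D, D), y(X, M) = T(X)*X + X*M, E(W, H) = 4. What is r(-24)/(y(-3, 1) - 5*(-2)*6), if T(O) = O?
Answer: 2/33 ≈ 0.060606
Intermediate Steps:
y(X, M) = X**2 + M*X (y(X, M) = X*X + X*M = X**2 + M*X)
r(D) = 4
r(-24)/(y(-3, 1) - 5*(-2)*6) = 4/(-3*(1 - 3) - 5*(-2)*6) = 4/(-3*(-2) + 10*6) = 4/(6 + 60) = 4/66 = 4*(1/66) = 2/33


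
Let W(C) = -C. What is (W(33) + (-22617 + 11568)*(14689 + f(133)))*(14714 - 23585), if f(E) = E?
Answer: 1452788686881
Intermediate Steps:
(W(33) + (-22617 + 11568)*(14689 + f(133)))*(14714 - 23585) = (-1*33 + (-22617 + 11568)*(14689 + 133))*(14714 - 23585) = (-33 - 11049*14822)*(-8871) = (-33 - 163768278)*(-8871) = -163768311*(-8871) = 1452788686881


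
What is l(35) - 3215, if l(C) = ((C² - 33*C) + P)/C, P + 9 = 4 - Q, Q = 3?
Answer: -112463/35 ≈ -3213.2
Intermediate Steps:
P = -8 (P = -9 + (4 - 1*3) = -9 + (4 - 3) = -9 + 1 = -8)
l(C) = (-8 + C² - 33*C)/C (l(C) = ((C² - 33*C) - 8)/C = (-8 + C² - 33*C)/C)
l(35) - 3215 = (-33 + 35 - 8/35) - 3215 = 62/35 - 3215 = -112463/35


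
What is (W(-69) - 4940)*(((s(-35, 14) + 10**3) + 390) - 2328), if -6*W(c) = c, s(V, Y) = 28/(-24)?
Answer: 55544195/12 ≈ 4.6287e+6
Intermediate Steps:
s(V, Y) = -7/6 (s(V, Y) = 28*(-1/24) = -7/6)
W(c) = -c/6
(W(-69) - 4940)*(((s(-35, 14) + 10**3) + 390) - 2328) = (-1/6*(-69) - 4940)*(((-7/6 + 10**3) + 390) - 2328) = (23/2 - 4940)*(((-7/6 + 1000) + 390) - 2328) = -9857*((5993/6 + 390) - 2328)/2 = -9857*(8333/6 - 2328)/2 = -9857/2*(-5635/6) = 55544195/12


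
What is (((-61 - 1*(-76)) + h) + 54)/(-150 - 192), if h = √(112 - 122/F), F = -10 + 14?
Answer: -23/114 - √326/684 ≈ -0.22815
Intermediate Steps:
F = 4
h = √326/2 (h = √(112 - 122/4) = √(112 - 122*¼) = √(112 - 61/2) = √(163/2) = √326/2 ≈ 9.0277)
(((-61 - 1*(-76)) + h) + 54)/(-150 - 192) = (((-61 - 1*(-76)) + √326/2) + 54)/(-150 - 192) = (((-61 + 76) + √326/2) + 54)/(-342) = ((15 + √326/2) + 54)*(-1/342) = (69 + √326/2)*(-1/342) = -23/114 - √326/684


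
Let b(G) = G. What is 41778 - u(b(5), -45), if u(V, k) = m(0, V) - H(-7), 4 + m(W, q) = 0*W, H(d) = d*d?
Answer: 41831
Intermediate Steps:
H(d) = d²
m(W, q) = -4 (m(W, q) = -4 + 0*W = -4 + 0 = -4)
u(V, k) = -53 (u(V, k) = -4 - 1*(-7)² = -4 - 1*49 = -4 - 49 = -53)
41778 - u(b(5), -45) = 41778 - 1*(-53) = 41778 + 53 = 41831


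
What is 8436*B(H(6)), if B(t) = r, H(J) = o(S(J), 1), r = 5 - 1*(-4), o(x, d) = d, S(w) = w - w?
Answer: 75924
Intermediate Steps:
S(w) = 0
r = 9 (r = 5 + 4 = 9)
H(J) = 1
B(t) = 9
8436*B(H(6)) = 8436*9 = 75924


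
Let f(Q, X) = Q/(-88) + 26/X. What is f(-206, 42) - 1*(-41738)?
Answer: 38568647/924 ≈ 41741.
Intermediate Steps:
f(Q, X) = 26/X - Q/88 (f(Q, X) = Q*(-1/88) + 26/X = -Q/88 + 26/X = 26/X - Q/88)
f(-206, 42) - 1*(-41738) = (26/42 - 1/88*(-206)) - 1*(-41738) = (26*(1/42) + 103/44) + 41738 = (13/21 + 103/44) + 41738 = 2735/924 + 41738 = 38568647/924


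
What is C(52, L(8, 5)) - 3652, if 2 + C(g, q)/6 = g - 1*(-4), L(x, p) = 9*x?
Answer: -3328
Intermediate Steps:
C(g, q) = 12 + 6*g (C(g, q) = -12 + 6*(g - 1*(-4)) = -12 + 6*(g + 4) = -12 + 6*(4 + g) = -12 + (24 + 6*g) = 12 + 6*g)
C(52, L(8, 5)) - 3652 = (12 + 6*52) - 3652 = (12 + 312) - 3652 = 324 - 3652 = -3328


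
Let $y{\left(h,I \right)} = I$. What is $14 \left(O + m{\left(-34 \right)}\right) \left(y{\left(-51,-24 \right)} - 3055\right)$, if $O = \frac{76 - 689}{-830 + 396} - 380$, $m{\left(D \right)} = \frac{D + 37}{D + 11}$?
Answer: $\frac{11639737677}{713} \approx 1.6325 \cdot 10^{7}$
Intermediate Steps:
$m{\left(D \right)} = \frac{37 + D}{11 + D}$
$O = - \frac{164307}{434}$ ($O = - \frac{613}{-434} - 380 = \left(-613\right) \left(- \frac{1}{434}\right) - 380 = \frac{613}{434} - 380 = - \frac{164307}{434} \approx -378.59$)
$14 \left(O + m{\left(-34 \right)}\right) \left(y{\left(-51,-24 \right)} - 3055\right) = 14 \left(- \frac{164307}{434} + \frac{37 - 34}{11 - 34}\right) \left(-24 - 3055\right) = 14 \left(- \frac{164307}{434} + \frac{1}{-23} \cdot 3\right) \left(-3079\right) = 14 \left(- \frac{164307}{434} - \frac{3}{23}\right) \left(-3079\right) = 14 \left(\left(- \frac{3780363}{9982}\right) \left(-3079\right)\right) = 14 \cdot \frac{11639737677}{9982} = \frac{11639737677}{713}$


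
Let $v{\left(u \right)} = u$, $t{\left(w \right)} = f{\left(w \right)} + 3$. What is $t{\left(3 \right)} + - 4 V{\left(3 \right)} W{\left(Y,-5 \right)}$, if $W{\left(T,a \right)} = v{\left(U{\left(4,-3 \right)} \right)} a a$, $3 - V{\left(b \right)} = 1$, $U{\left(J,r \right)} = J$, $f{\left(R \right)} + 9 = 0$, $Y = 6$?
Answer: $-806$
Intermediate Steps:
$f{\left(R \right)} = -9$ ($f{\left(R \right)} = -9 + 0 = -9$)
$t{\left(w \right)} = -6$ ($t{\left(w \right)} = -9 + 3 = -6$)
$V{\left(b \right)} = 2$ ($V{\left(b \right)} = 3 - 1 = 2$)
$W{\left(T,a \right)} = 4 a^{2}$ ($W{\left(T,a \right)} = 4 a a = 4 a^{2}$)
$t{\left(3 \right)} + - 4 V{\left(3 \right)} W{\left(Y,-5 \right)} = -6 + \left(-4\right) 2 \cdot 4 \left(-5\right)^{2} = -6 - 8 \cdot 4 \cdot 25 = -6 - 800 = -806$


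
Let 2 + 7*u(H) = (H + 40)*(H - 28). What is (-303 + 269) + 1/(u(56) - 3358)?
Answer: -707887/20820 ≈ -34.000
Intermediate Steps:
u(H) = -2/7 + (-28 + H)*(40 + H)/7 (u(H) = -2/7 + ((H + 40)*(H - 28))/7 = -2/7 + ((40 + H)*(-28 + H))/7 = -2/7 + ((-28 + H)*(40 + H))/7 = -2/7 + (-28 + H)*(40 + H)/7)
(-303 + 269) + 1/(u(56) - 3358) = (-303 + 269) + 1/((-1122/7 + (⅐)*56² + (12/7)*56) - 3358) = -34 + 1/((-1122/7 + (⅐)*3136 + 96) - 3358) = -34 + 1/((-1122/7 + 448 + 96) - 3358) = -34 + 1/(2686/7 - 3358) = -34 + 1/(-20820/7) = -34 - 7/20820 = -707887/20820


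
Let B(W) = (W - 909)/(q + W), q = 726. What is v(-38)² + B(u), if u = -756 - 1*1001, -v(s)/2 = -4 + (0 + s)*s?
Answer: 8551529066/1031 ≈ 8.2944e+6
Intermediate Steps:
v(s) = 8 - 2*s² (v(s) = -2*(-4 + (0 + s)*s) = -2*(-4 + s*s) = -2*(-4 + s²) = 8 - 2*s²)
u = -1757 (u = -756 - 1001 = -1757)
B(W) = (-909 + W)/(726 + W) (B(W) = (W - 909)/(726 + W) = (-909 + W)/(726 + W))
v(-38)² + B(u) = (8 - 2*(-38)²)² + (-909 - 1757)/(726 - 1757) = (8 - 2*1444)² - 2666/(-1031) = (8 - 2888)² - 1/1031*(-2666) = (-2880)² + 2666/1031 = 8294400 + 2666/1031 = 8551529066/1031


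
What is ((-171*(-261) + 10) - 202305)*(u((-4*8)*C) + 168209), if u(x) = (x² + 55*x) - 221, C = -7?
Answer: -36339029376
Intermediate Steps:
u(x) = -221 + x² + 55*x
((-171*(-261) + 10) - 202305)*(u((-4*8)*C) + 168209) = ((-171*(-261) + 10) - 202305)*((-221 + (-4*8*(-7))² + 55*(-4*8*(-7))) + 168209) = ((44631 + 10) - 202305)*((-221 + (-32*(-7))² + 55*(-32*(-7))) + 168209) = (44641 - 202305)*((-221 + 224² + 55*224) + 168209) = -157664*((-221 + 50176 + 12320) + 168209) = -157664*(62275 + 168209) = -157664*230484 = -36339029376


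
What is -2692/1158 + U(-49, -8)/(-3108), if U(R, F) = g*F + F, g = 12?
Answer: -114532/49987 ≈ -2.2912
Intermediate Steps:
U(R, F) = 13*F (U(R, F) = 12*F + F = 13*F)
-2692/1158 + U(-49, -8)/(-3108) = -2692/1158 + (13*(-8))/(-3108) = -2692*1/1158 - 104*(-1/3108) = -1346/579 + 26/777 = -114532/49987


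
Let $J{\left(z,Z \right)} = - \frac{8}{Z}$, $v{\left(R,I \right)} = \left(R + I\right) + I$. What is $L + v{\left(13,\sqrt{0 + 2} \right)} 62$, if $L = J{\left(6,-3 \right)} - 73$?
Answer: $\frac{2207}{3} + 124 \sqrt{2} \approx 911.03$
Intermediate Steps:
$v{\left(R,I \right)} = R + 2 I$ ($v{\left(R,I \right)} = \left(I + R\right) + I = R + 2 I$)
$L = - \frac{211}{3}$ ($L = - \frac{8}{-3} - 73 = \left(-8\right) \left(- \frac{1}{3}\right) - 73 = \frac{8}{3} - 73 = - \frac{211}{3} \approx -70.333$)
$L + v{\left(13,\sqrt{0 + 2} \right)} 62 = - \frac{211}{3} + \left(13 + 2 \sqrt{0 + 2}\right) 62 = - \frac{211}{3} + \left(13 + 2 \sqrt{2}\right) 62 = - \frac{211}{3} + \left(806 + 124 \sqrt{2}\right) = \frac{2207}{3} + 124 \sqrt{2}$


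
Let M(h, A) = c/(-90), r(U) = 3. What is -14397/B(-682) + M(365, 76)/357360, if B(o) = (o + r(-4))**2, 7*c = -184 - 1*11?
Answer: -30868615301/988545670560 ≈ -0.031226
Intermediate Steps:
c = -195/7 (c = (-184 - 1*11)/7 = (-184 - 11)/7 = (1/7)*(-195) = -195/7 ≈ -27.857)
M(h, A) = 13/42 (M(h, A) = -195/7/(-90) = -195/7*(-1/90) = 13/42)
B(o) = (3 + o)**2 (B(o) = (o + 3)**2 = (3 + o)**2)
-14397/B(-682) + M(365, 76)/357360 = -14397/(3 - 682)**2 + (13/42)/357360 = -14397/((-679)**2) + (13/42)*(1/357360) = -14397/461041 + 13/15009120 = -30868615301/988545670560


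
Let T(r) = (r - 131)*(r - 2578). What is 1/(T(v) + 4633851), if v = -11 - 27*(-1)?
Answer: 1/4928481 ≈ 2.0290e-7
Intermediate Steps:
v = 16 (v = -11 + 27 = 16)
T(r) = (-2578 + r)*(-131 + r) (T(r) = (-131 + r)*(-2578 + r) = (-2578 + r)*(-131 + r))
1/(T(v) + 4633851) = 1/((337718 + 16² - 2709*16) + 4633851) = 1/((337718 + 256 - 43344) + 4633851) = 1/(294630 + 4633851) = 1/4928481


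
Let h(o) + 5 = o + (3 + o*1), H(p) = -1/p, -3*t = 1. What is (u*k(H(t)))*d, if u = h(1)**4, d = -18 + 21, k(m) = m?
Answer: 0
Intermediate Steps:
t = -1/3 (t = -1/3*1 = -1/3 ≈ -0.33333)
d = 3
h(o) = -2 + 2*o (h(o) = -5 + (o + (3 + o*1)) = -5 + (o + (3 + o)) = -5 + (3 + 2*o) = -2 + 2*o)
u = 0 (u = (-2 + 2*1)**4 = (-2 + 2)**4 = 0**4 = 0)
(u*k(H(t)))*d = (0*(-1/(-1/3)))*3 = (0*(-1*(-3)))*3 = (0*3)*3 = 0*3 = 0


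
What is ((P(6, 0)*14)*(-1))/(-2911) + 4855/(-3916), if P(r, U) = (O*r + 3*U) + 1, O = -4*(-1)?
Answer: -12762305/11399476 ≈ -1.1196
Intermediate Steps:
O = 4
P(r, U) = 1 + 3*U + 4*r (P(r, U) = (4*r + 3*U) + 1 = (3*U + 4*r) + 1 = 1 + 3*U + 4*r)
((P(6, 0)*14)*(-1))/(-2911) + 4855/(-3916) = (((1 + 3*0 + 4*6)*14)*(-1))/(-2911) + 4855/(-3916) = (((1 + 0 + 24)*14)*(-1))*(-1/2911) + 4855*(-1/3916) = ((25*14)*(-1))*(-1/2911) - 4855/3916 = (350*(-1))*(-1/2911) - 4855/3916 = -350*(-1/2911) - 4855/3916 = 350/2911 - 4855/3916 = -12762305/11399476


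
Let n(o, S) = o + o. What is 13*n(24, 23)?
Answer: 624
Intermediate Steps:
n(o, S) = 2*o
13*n(24, 23) = 13*(2*24) = 13*48 = 624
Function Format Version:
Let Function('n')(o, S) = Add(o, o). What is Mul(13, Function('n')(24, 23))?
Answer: 624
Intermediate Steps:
Function('n')(o, S) = Mul(2, o)
Mul(13, Function('n')(24, 23)) = Mul(13, Mul(2, 24)) = Mul(13, 48) = 624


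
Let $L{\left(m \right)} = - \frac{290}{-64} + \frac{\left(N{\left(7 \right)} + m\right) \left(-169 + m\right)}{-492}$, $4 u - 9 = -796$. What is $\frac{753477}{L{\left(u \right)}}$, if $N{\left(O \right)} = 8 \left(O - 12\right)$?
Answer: $- \frac{5931370944}{1349791} \approx -4394.3$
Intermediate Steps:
$N{\left(O \right)} = -96 + 8 O$ ($N{\left(O \right)} = 8 \left(-12 + O\right) = -96 + 8 O$)
$u = - \frac{787}{4}$ ($u = \frac{9}{4} + \frac{1}{4} \left(-796\right) = \frac{9}{4} - 199 = - \frac{787}{4} \approx -196.75$)
$L{\left(m \right)} = \frac{145}{32} - \frac{\left(-169 + m\right) \left(-40 + m\right)}{492}$ ($L{\left(m \right)} = - \frac{290}{-64} + \frac{\left(\left(-96 + 8 \cdot 7\right) + m\right) \left(-169 + m\right)}{-492} = \left(-290\right) \left(- \frac{1}{64}\right) + \left(\left(-96 + 56\right) + m\right) \left(-169 + m\right) \left(- \frac{1}{492}\right) = \frac{145}{32} + \left(-40 + m\right) \left(-169 + m\right) \left(- \frac{1}{492}\right) = \frac{145}{32} + \left(-169 + m\right) \left(-40 + m\right) \left(- \frac{1}{492}\right) = \frac{145}{32} - \frac{\left(-169 + m\right) \left(-40 + m\right)}{492}$)
$\frac{753477}{L{\left(u \right)}} = \frac{753477}{- \frac{36245}{3936} - \frac{\left(- \frac{787}{4}\right)^{2}}{492} + \frac{209}{492} \left(- \frac{787}{4}\right)} = \frac{753477}{- \frac{36245}{3936} - \frac{619369}{7872} - \frac{164483}{1968}} = \frac{753477}{- \frac{1349791}{7872}} = 753477 \left(- \frac{7872}{1349791}\right) = - \frac{5931370944}{1349791}$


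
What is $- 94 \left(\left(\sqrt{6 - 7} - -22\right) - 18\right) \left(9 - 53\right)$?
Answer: $16544 + 4136 i \approx 16544.0 + 4136.0 i$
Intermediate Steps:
$- 94 \left(\left(\sqrt{6 - 7} - -22\right) - 18\right) \left(9 - 53\right) = - 94 \left(\left(\sqrt{-1} + \left(25 - 3\right)\right) - 18\right) \left(-44\right) = - 94 \left(\left(i + 22\right) - 18\right) \left(-44\right) = - 94 \left(\left(22 + i\right) - 18\right) \left(-44\right) = - 94 \left(4 + i\right) \left(-44\right) = \left(-376 - 94 i\right) \left(-44\right) = 16544 + 4136 i$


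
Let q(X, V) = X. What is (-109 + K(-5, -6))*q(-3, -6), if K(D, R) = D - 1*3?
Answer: 351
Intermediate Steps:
K(D, R) = -3 + D (K(D, R) = D - 3 = -3 + D)
(-109 + K(-5, -6))*q(-3, -6) = (-109 + (-3 - 5))*(-3) = (-109 - 8)*(-3) = -117*(-3) = 351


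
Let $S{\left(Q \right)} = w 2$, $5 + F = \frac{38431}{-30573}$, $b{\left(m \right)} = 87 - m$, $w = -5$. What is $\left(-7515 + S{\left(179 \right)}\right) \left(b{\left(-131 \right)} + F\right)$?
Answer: $- \frac{1132883150}{711} \approx -1.5934 \cdot 10^{6}$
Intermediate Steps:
$F = - \frac{191296}{30573}$ ($F = -5 + \frac{38431}{-30573} = -5 + 38431 \left(- \frac{1}{30573}\right) = -5 - \frac{38431}{30573} = - \frac{191296}{30573} \approx -6.257$)
$S{\left(Q \right)} = -10$ ($S{\left(Q \right)} = \left(-5\right) 2 = -10$)
$\left(-7515 + S{\left(179 \right)}\right) \left(b{\left(-131 \right)} + F\right) = \left(-7515 - 10\right) \left(\left(87 - -131\right) - \frac{191296}{30573}\right) = - 7525 \left(\left(87 + 131\right) - \frac{191296}{30573}\right) = - 7525 \left(218 - \frac{191296}{30573}\right) = \left(-7525\right) \frac{6473618}{30573} = - \frac{1132883150}{711}$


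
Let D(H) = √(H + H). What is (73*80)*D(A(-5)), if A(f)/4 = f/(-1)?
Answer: 11680*√10 ≈ 36935.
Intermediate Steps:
A(f) = -4*f (A(f) = 4*(f/(-1)) = 4*(f*(-1)) = 4*(-f) = -4*f)
D(H) = √2*√H (D(H) = √(2*H) = √2*√H)
(73*80)*D(A(-5)) = (73*80)*(√2*√(-4*(-5))) = 5840*(√2*√20) = 5840*(√2*(2*√5)) = 5840*(2*√10) = 11680*√10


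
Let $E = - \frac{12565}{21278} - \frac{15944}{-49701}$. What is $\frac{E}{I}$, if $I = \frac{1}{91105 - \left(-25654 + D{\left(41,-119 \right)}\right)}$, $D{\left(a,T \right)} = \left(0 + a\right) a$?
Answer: $- \frac{16412230626187}{528768939} \approx -31039.0$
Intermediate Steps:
$D{\left(a,T \right)} = a^{2}$ ($D{\left(a,T \right)} = a a = a^{2}$)
$I = \frac{1}{115078}$ ($I = \frac{1}{91105 + \left(25654 - 41^{2}\right)} = \frac{1}{91105 + \left(25654 - 1681\right)} = \frac{1}{91105 + 23973} = \frac{1}{115078} \approx 8.6898 \cdot 10^{-6}$)
$E = - \frac{285236633}{1057537878}$ ($E = \left(-12565\right) \frac{1}{21278} - - \frac{15944}{49701} = - \frac{12565}{21278} + \frac{15944}{49701} = - \frac{285236633}{1057537878} \approx -0.26972$)
$\frac{E}{I} = - \frac{285236633 \frac{1}{\frac{1}{115078}}}{1057537878} = \left(- \frac{285236633}{1057537878}\right) 115078 = - \frac{16412230626187}{528768939}$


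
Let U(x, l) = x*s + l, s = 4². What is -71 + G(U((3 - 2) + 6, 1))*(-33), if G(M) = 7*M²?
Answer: -2949710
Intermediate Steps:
s = 16
U(x, l) = l + 16*x (U(x, l) = x*16 + l = 16*x + l = l + 16*x)
-71 + G(U((3 - 2) + 6, 1))*(-33) = -71 + (7*(1 + 16*((3 - 2) + 6))²)*(-33) = -71 + (7*(1 + 16*(1 + 6))²)*(-33) = -71 + (7*(1 + 16*7)²)*(-33) = -71 + (7*(1 + 112)²)*(-33) = -71 + (7*113²)*(-33) = -71 + (7*12769)*(-33) = -71 + 89383*(-33) = -71 - 2949639 = -2949710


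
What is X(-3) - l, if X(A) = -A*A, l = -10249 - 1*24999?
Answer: 35239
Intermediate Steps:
l = -35248 (l = -10249 - 24999 = -35248)
X(A) = -A**2
X(-3) - l = -1*(-3)**2 - 1*(-35248) = -1*9 + 35248 = -9 + 35248 = 35239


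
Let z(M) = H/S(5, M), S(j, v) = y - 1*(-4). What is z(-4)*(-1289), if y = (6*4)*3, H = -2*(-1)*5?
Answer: -6445/38 ≈ -169.61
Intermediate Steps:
H = 10 (H = 2*5 = 10)
y = 72 (y = 24*3 = 72)
S(j, v) = 76 (S(j, v) = 72 - 1*(-4) = 72 + 4 = 76)
z(M) = 5/38 (z(M) = 10/76 = 10*(1/76) = 5/38)
z(-4)*(-1289) = (5/38)*(-1289) = -6445/38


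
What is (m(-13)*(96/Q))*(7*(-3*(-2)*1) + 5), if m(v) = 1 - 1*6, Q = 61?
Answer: -22560/61 ≈ -369.84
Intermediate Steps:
m(v) = -5 (m(v) = 1 - 6 = -5)
(m(-13)*(96/Q))*(7*(-3*(-2)*1) + 5) = (-480/61)*(7*(-3*(-2)*1) + 5) = (-480/61)*(7*(6*1) + 5) = (-5*96/61)*(7*6 + 5) = -480*(42 + 5)/61 = -480/61*47 = -22560/61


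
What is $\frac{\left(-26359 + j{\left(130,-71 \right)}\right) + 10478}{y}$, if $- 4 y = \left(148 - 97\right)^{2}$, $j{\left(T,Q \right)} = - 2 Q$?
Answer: $\frac{62956}{2601} \approx 24.205$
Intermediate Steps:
$y = - \frac{2601}{4}$ ($y = - \frac{\left(148 - 97\right)^{2}}{4} = - \frac{51^{2}}{4} = \left(- \frac{1}{4}\right) 2601 = - \frac{2601}{4} \approx -650.25$)
$\frac{\left(-26359 + j{\left(130,-71 \right)}\right) + 10478}{y} = \frac{\left(-26359 - -142\right) + 10478}{- \frac{2601}{4}} = \left(\left(-26359 + 142\right) + 10478\right) \left(- \frac{4}{2601}\right) = \left(-26217 + 10478\right) \left(- \frac{4}{2601}\right) = \left(-15739\right) \left(- \frac{4}{2601}\right) = \frac{62956}{2601}$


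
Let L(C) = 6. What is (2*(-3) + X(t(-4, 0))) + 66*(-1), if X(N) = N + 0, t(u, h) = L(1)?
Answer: -66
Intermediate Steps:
t(u, h) = 6
X(N) = N
(2*(-3) + X(t(-4, 0))) + 66*(-1) = (2*(-3) + 6) + 66*(-1) = (-6 + 6) - 66 = 0 - 66 = -66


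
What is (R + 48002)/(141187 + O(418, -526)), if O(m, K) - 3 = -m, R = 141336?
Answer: 94669/70386 ≈ 1.3450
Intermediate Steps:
O(m, K) = 3 - m
(R + 48002)/(141187 + O(418, -526)) = (141336 + 48002)/(141187 + (3 - 1*418)) = 189338/(141187 + (3 - 418)) = 189338/(141187 - 415) = 189338/140772 = 189338*(1/140772) = 94669/70386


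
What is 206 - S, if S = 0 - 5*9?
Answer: 251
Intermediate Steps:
S = -45 (S = 0 - 1*45 = 0 - 45 = -45)
206 - S = 206 - 1*(-45) = 206 + 45 = 251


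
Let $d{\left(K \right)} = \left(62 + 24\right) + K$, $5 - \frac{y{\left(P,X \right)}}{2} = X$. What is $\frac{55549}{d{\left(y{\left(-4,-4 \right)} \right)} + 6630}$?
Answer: $\frac{4273}{518} \approx 8.249$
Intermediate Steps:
$y{\left(P,X \right)} = 10 - 2 X$
$d{\left(K \right)} = 86 + K$
$\frac{55549}{d{\left(y{\left(-4,-4 \right)} \right)} + 6630} = \frac{55549}{\left(86 + \left(10 - -8\right)\right) + 6630} = \frac{55549}{\left(86 + \left(10 + 8\right)\right) + 6630} = \frac{55549}{\left(86 + 18\right) + 6630} = \frac{55549}{104 + 6630} = \frac{55549}{6734} = 55549 \cdot \frac{1}{6734} = \frac{4273}{518}$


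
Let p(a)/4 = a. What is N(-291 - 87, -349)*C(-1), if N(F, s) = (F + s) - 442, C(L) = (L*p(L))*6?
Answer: -28056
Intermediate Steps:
p(a) = 4*a
C(L) = 24*L² (C(L) = (L*(4*L))*6 = (4*L²)*6 = 24*L²)
N(F, s) = -442 + F + s
N(-291 - 87, -349)*C(-1) = (-442 + (-291 - 87) - 349)*(24*(-1)²) = (-442 - 378 - 349)*(24*1) = -1169*24 = -28056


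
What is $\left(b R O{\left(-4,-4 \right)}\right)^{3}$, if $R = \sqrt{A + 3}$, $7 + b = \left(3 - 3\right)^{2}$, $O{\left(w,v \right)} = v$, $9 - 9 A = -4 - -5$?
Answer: $\frac{768320 \sqrt{35}}{27} \approx 1.6835 \cdot 10^{5}$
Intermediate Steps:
$A = \frac{8}{9}$ ($A = 1 - \frac{-4 - -5}{9} = 1 - \frac{-4 + 5}{9} = 1 - \frac{1}{9} = \frac{8}{9} \approx 0.88889$)
$b = -7$ ($b = -7 + \left(3 - 3\right)^{2} = -7 + 0^{2} = -7 + 0 = -7$)
$R = \frac{\sqrt{35}}{3}$ ($R = \sqrt{\frac{8}{9} + 3} = \sqrt{\frac{35}{9}} = \frac{\sqrt{35}}{3} \approx 1.972$)
$\left(b R O{\left(-4,-4 \right)}\right)^{3} = \left(- 7 \frac{\sqrt{35}}{3} \left(-4\right)\right)^{3} = \left(- \frac{7 \sqrt{35}}{3} \left(-4\right)\right)^{3} = \left(\frac{28 \sqrt{35}}{3}\right)^{3} = \frac{768320 \sqrt{35}}{27}$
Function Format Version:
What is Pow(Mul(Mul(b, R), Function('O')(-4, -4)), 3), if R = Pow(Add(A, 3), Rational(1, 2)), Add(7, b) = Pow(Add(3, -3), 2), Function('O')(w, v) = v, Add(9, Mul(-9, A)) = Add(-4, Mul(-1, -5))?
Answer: Mul(Rational(768320, 27), Pow(35, Rational(1, 2))) ≈ 1.6835e+5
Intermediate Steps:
A = Rational(8, 9) (A = Add(1, Mul(Rational(-1, 9), Add(-4, Mul(-1, -5)))) = Add(1, Mul(Rational(-1, 9), Add(-4, 5))) = Add(1, Mul(Rational(-1, 9), 1)) = Add(1, Rational(-1, 9)) = Rational(8, 9) ≈ 0.88889)
b = -7 (b = Add(-7, Pow(Add(3, -3), 2)) = Add(-7, Pow(0, 2)) = Add(-7, 0) = -7)
R = Mul(Rational(1, 3), Pow(35, Rational(1, 2))) (R = Pow(Add(Rational(8, 9), 3), Rational(1, 2)) = Pow(Rational(35, 9), Rational(1, 2)) = Mul(Rational(1, 3), Pow(35, Rational(1, 2))) ≈ 1.9720)
Pow(Mul(Mul(b, R), Function('O')(-4, -4)), 3) = Pow(Mul(Mul(-7, Mul(Rational(1, 3), Pow(35, Rational(1, 2)))), -4), 3) = Pow(Mul(Mul(Rational(-7, 3), Pow(35, Rational(1, 2))), -4), 3) = Pow(Mul(Rational(28, 3), Pow(35, Rational(1, 2))), 3) = Mul(Rational(768320, 27), Pow(35, Rational(1, 2)))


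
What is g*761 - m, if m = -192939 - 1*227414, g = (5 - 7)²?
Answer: 423397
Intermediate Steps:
g = 4 (g = (-2)² = 4)
m = -420353 (m = -192939 - 227414 = -420353)
g*761 - m = 4*761 - 1*(-420353) = 3044 + 420353 = 423397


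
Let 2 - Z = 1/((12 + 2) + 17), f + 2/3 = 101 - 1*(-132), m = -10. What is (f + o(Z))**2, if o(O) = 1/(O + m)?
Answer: 3343152400/62001 ≈ 53921.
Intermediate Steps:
f = 697/3 (f = -2/3 + (101 - 1*(-132)) = -2/3 + (101 + 132) = -2/3 + 233 = 697/3 ≈ 232.33)
Z = 61/31 (Z = 2 - 1/((12 + 2) + 17) = 2 - 1/(14 + 17) = 2 - 1/31 = 61/31 ≈ 1.9677)
o(O) = 1/(-10 + O) (o(O) = 1/(O - 10) = 1/(-10 + O))
(f + o(Z))**2 = (697/3 + 1/(-10 + 61/31))**2 = (697/3 + 1/(-249/31))**2 = (697/3 - 31/249)**2 = (57820/249)**2 = 3343152400/62001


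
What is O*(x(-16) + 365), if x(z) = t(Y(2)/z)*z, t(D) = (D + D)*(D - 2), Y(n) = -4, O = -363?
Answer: -137577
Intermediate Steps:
t(D) = 2*D*(-2 + D) (t(D) = (2*D)*(-2 + D) = 2*D*(-2 + D))
x(z) = 16 + 32/z (x(z) = (2*(-4/z)*(-2 - 4/z))*z = (-8*(-2 - 4/z)/z)*z = 16 + 32/z)
O*(x(-16) + 365) = -363*((16 + 32/(-16)) + 365) = -363*((16 + 32*(-1/16)) + 365) = -363*((16 - 2) + 365) = -363*(14 + 365) = -363*379 = -137577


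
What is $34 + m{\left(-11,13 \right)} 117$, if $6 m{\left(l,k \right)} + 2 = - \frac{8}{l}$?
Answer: $\frac{101}{11} \approx 9.1818$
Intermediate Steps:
$m{\left(l,k \right)} = - \frac{1}{3} - \frac{4}{3 l}$ ($m{\left(l,k \right)} = - \frac{1}{3} + \frac{\left(-8\right) \frac{1}{l}}{6} = - \frac{1}{3} - \frac{4}{3 l}$)
$34 + m{\left(-11,13 \right)} 117 = 34 + \frac{-4 - -11}{3 \left(-11\right)} 117 = 34 + \frac{1}{3} \left(- \frac{1}{11}\right) \left(-4 + 11\right) 117 = 34 + \frac{1}{3} \left(- \frac{1}{11}\right) 7 \cdot 117 = 34 - \frac{273}{11} = \frac{101}{11}$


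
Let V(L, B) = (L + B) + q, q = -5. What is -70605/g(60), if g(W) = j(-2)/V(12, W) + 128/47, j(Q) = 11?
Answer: -74111715/3031 ≈ -24451.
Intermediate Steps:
V(L, B) = -5 + B + L (V(L, B) = (L + B) - 5 = (B + L) - 5 = -5 + B + L)
g(W) = 128/47 + 11/(7 + W) (g(W) = 11/(-5 + W + 12) + 128/47 = 11/(7 + W) + 128*(1/47) = 11/(7 + W) + 128/47 = 128/47 + 11/(7 + W))
-70605/g(60) = -70605*47*(7 + 60)/(1413 + 128*60) = -70605*3149/(1413 + 7680) = -70605/((1/47)*(1/67)*9093) = -70605/9093/3149 = -70605*3149/9093 = -74111715/3031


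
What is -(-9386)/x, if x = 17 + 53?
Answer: 4693/35 ≈ 134.09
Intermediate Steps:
x = 70
-(-9386)/x = -(-9386)/70 = -247*(-19/35) = 4693/35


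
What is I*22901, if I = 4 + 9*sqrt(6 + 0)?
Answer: 91604 + 206109*sqrt(6) ≈ 5.9647e+5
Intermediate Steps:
I = 4 + 9*sqrt(6) ≈ 26.045
I*22901 = (4 + 9*sqrt(6))*22901 = 91604 + 206109*sqrt(6)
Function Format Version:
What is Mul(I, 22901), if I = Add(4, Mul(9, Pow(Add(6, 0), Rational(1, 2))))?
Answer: Add(91604, Mul(206109, Pow(6, Rational(1, 2)))) ≈ 5.9647e+5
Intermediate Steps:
I = Add(4, Mul(9, Pow(6, Rational(1, 2)))) ≈ 26.045
Mul(I, 22901) = Mul(Add(4, Mul(9, Pow(6, Rational(1, 2)))), 22901) = Add(91604, Mul(206109, Pow(6, Rational(1, 2))))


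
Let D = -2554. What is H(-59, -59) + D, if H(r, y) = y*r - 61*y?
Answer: 4526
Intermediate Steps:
H(r, y) = -61*y + r*y (H(r, y) = r*y - 61*y = -61*y + r*y)
H(-59, -59) + D = -59*(-61 - 59) - 2554 = -59*(-120) - 2554 = 7080 - 2554 = 4526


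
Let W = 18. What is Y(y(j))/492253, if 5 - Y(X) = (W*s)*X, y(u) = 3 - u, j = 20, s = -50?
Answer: -15295/492253 ≈ -0.031071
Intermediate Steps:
Y(X) = 5 + 900*X (Y(X) = 5 - 18*(-50)*X = 5 - (-900)*X = 5 + 900*X)
Y(y(j))/492253 = (5 + 900*(3 - 1*20))/492253 = (5 + 900*(3 - 20))*(1/492253) = (5 + 900*(-17))*(1/492253) = (5 - 15300)*(1/492253) = -15295*1/492253 = -15295/492253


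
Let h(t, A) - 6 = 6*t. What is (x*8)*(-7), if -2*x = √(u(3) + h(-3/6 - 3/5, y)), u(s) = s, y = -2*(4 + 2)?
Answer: 56*√15/5 ≈ 43.377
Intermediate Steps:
y = -12 (y = -2*6 = -12)
h(t, A) = 6 + 6*t
x = -√15/5 (x = -√(3 + (6 + 6*(-3/6 - 3/5)))/2 = -√(3 + (6 + 6*(-3*⅙ - 3*⅕)))/2 = -√(3 + (6 + 6*(-½ - ⅗)))/2 = -√(3 + (6 + 6*(-11/10)))/2 = -√(3 + (6 - 33/5))/2 = -√(3 - ⅗)/2 = -√15/5 ≈ -0.77460)
(x*8)*(-7) = (-√15/5*8)*(-7) = -8*√15/5*(-7) = 56*√15/5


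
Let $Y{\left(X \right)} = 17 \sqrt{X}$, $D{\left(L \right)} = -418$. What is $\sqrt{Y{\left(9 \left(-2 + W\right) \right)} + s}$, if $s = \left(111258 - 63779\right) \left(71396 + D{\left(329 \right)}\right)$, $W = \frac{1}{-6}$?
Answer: $\frac{\sqrt{13479857848 + 34 i \sqrt{78}}}{2} \approx 58051.0 + 0.00064658 i$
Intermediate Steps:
$W = - \frac{1}{6} \approx -0.16667$
$s = 3369964462$ ($s = \left(111258 - 63779\right) \left(71396 - 418\right) = 47479 \cdot 70978 = 3369964462$)
$\sqrt{Y{\left(9 \left(-2 + W\right) \right)} + s} = \sqrt{17 \sqrt{9 \left(-2 - \frac{1}{6}\right)} + 3369964462} = \sqrt{17 \sqrt{9 \left(- \frac{13}{6}\right)} + 3369964462} = \sqrt{17 \sqrt{- \frac{39}{2}} + 3369964462} = \sqrt{17 \frac{i \sqrt{78}}{2} + 3369964462} = \sqrt{\frac{17 i \sqrt{78}}{2} + 3369964462} = \sqrt{3369964462 + \frac{17 i \sqrt{78}}{2}}$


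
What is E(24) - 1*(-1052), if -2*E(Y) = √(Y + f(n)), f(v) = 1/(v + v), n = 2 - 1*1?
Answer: 1052 - 7*√2/4 ≈ 1049.5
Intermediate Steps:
n = 1 (n = 2 - 1 = 1)
f(v) = 1/(2*v)
E(Y) = -√(½ + Y)/2 (E(Y) = -√(Y + (½)/1)/2 = -√(Y + (½)*1)/2 = -√(Y + ½)/2 = -√(½ + Y)/2)
E(24) - 1*(-1052) = -√(2 + 4*24)/4 - 1*(-1052) = -√(2 + 96)/4 + 1052 = -7*√2/4 + 1052 = 1052 - 7*√2/4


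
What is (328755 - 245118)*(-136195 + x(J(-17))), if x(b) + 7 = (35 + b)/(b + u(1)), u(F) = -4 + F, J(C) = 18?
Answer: -56956155783/5 ≈ -1.1391e+10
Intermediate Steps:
x(b) = -7 + (35 + b)/(-3 + b) (x(b) = -7 + (35 + b)/(b + (-4 + 1)) = -7 + (35 + b)/(b - 3) = -7 + (35 + b)/(-3 + b))
(328755 - 245118)*(-136195 + x(J(-17))) = (328755 - 245118)*(-136195 + 2*(28 - 3*18)/(-3 + 18)) = 83637*(-136195 + 2*(28 - 54)/15) = 83637*(-136195 + 2*(1/15)*(-26)) = 83637*(-136195 - 52/15) = 83637*(-2042977/15) = -56956155783/5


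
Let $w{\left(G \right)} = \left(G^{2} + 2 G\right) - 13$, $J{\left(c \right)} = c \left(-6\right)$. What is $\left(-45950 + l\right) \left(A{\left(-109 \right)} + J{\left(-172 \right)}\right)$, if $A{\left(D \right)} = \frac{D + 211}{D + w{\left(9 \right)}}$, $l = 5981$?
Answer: $- \frac{944627346}{23} \approx -4.1071 \cdot 10^{7}$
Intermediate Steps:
$J{\left(c \right)} = - 6 c$
$w{\left(G \right)} = -13 + G^{2} + 2 G$
$A{\left(D \right)} = \frac{211 + D}{86 + D}$ ($A{\left(D \right)} = \frac{D + 211}{D + \left(-13 + 9^{2} + 2 \cdot 9\right)} = \frac{211 + D}{D + \left(-13 + 81 + 18\right)} = \frac{211 + D}{D + 86} = \frac{211 + D}{86 + D}$)
$\left(-45950 + l\right) \left(A{\left(-109 \right)} + J{\left(-172 \right)}\right) = \left(-45950 + 5981\right) \left(\frac{211 - 109}{86 - 109} - -1032\right) = - 39969 \left(\frac{1}{-23} \cdot 102 + 1032\right) = - 39969 \left(\left(- \frac{1}{23}\right) 102 + 1032\right) = - 39969 \left(- \frac{102}{23} + 1032\right) = \left(-39969\right) \frac{23634}{23} = - \frac{944627346}{23}$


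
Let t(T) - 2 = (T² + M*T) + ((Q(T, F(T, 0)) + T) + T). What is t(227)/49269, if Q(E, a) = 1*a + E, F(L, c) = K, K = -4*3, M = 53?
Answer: 64231/49269 ≈ 1.3037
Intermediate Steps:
K = -12
F(L, c) = -12
Q(E, a) = E + a (Q(E, a) = a + E = E + a)
t(T) = -10 + T² + 56*T (t(T) = 2 + ((T² + 53*T) + (((T - 12) + T) + T)) = 2 + ((T² + 53*T) + (((-12 + T) + T) + T)) = 2 + ((T² + 53*T) + ((-12 + 2*T) + T)) = 2 + ((T² + 53*T) + (-12 + 3*T)) = 2 + (-12 + T² + 56*T) = -10 + T² + 56*T)
t(227)/49269 = (-10 + 227² + 56*227)/49269 = (-10 + 51529 + 12712)*(1/49269) = 64231*(1/49269) = 64231/49269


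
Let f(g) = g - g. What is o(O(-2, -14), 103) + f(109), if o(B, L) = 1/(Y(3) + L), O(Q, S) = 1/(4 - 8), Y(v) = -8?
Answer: 1/95 ≈ 0.010526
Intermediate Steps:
f(g) = 0
O(Q, S) = -¼ (O(Q, S) = 1/(-4) = -¼)
o(B, L) = 1/(-8 + L)
o(O(-2, -14), 103) + f(109) = 1/(-8 + 103) + 0 = 1/95 + 0 = 1/95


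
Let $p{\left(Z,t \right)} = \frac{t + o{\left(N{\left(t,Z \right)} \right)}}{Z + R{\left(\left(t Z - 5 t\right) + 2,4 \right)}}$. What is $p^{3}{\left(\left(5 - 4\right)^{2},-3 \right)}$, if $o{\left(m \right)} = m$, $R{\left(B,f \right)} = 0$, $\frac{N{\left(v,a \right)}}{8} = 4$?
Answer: $24389$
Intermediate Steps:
$N{\left(v,a \right)} = 32$ ($N{\left(v,a \right)} = 8 \cdot 4 = 32$)
$p{\left(Z,t \right)} = \frac{32 + t}{Z}$ ($p{\left(Z,t \right)} = \frac{t + 32}{Z + 0} = \frac{32 + t}{Z}$)
$p^{3}{\left(\left(5 - 4\right)^{2},-3 \right)} = \left(\frac{32 - 3}{\left(5 - 4\right)^{2}}\right)^{3} = \left(\frac{1}{1^{2}} \cdot 29\right)^{3} = \left(1^{-1} \cdot 29\right)^{3} = \left(1 \cdot 29\right)^{3} = 29^{3} = 24389$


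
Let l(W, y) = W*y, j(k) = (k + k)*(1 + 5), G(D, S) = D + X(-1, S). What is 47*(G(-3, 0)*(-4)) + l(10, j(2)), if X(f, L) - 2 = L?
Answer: 428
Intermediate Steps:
X(f, L) = 2 + L
G(D, S) = 2 + D + S (G(D, S) = D + (2 + S) = 2 + D + S)
j(k) = 12*k (j(k) = (2*k)*6 = 12*k)
47*(G(-3, 0)*(-4)) + l(10, j(2)) = 47*((2 - 3 + 0)*(-4)) + 10*(12*2) = 47*(-1*(-4)) + 10*24 = 47*4 + 240 = 188 + 240 = 428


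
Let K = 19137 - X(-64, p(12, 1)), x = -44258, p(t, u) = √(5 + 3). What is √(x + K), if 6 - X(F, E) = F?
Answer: 9*I*√311 ≈ 158.72*I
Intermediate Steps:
p(t, u) = 2*√2 (p(t, u) = √8 = 2*√2)
X(F, E) = 6 - F
K = 19067 (K = 19137 - (6 - 1*(-64)) = 19137 - (6 + 64) = 19137 - 1*70 = 19137 - 70 = 19067)
√(x + K) = √(-44258 + 19067) = √(-25191) = 9*I*√311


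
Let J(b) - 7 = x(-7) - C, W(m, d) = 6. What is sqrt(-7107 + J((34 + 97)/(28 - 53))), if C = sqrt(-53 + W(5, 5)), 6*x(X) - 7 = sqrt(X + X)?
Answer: sqrt(-255558 - 36*I*sqrt(47) + 6*I*sqrt(14))/6 ≈ 0.036983 - 84.255*I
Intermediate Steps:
x(X) = 7/6 + sqrt(2)*sqrt(X)/6 (x(X) = 7/6 + sqrt(X + X)/6 = 7/6 + sqrt(2*X)/6 = 7/6 + (sqrt(2)*sqrt(X))/6 = 7/6 + sqrt(2)*sqrt(X)/6)
C = I*sqrt(47) (C = sqrt(-53 + 6) = sqrt(-47) = I*sqrt(47) ≈ 6.8557*I)
J(b) = 49/6 - I*sqrt(47) + I*sqrt(14)/6 (J(b) = 7 + ((7/6 + sqrt(2)*sqrt(-7)/6) - I*sqrt(47)) = 7 + ((7/6 + sqrt(2)*(I*sqrt(7))/6) - I*sqrt(47)) = 7 + ((7/6 + I*sqrt(14)/6) - I*sqrt(47)) = 7 + (7/6 - I*sqrt(47) + I*sqrt(14)/6) = 49/6 - I*sqrt(47) + I*sqrt(14)/6)
sqrt(-7107 + J((34 + 97)/(28 - 53))) = sqrt(-7107 + (49/6 - I*sqrt(47) + I*sqrt(14)/6)) = sqrt(-42593/6 - I*sqrt(47) + I*sqrt(14)/6)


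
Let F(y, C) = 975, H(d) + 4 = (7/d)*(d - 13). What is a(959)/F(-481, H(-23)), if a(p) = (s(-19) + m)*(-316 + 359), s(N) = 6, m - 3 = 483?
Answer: 7052/325 ≈ 21.698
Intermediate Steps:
H(d) = -4 + 7*(-13 + d)/d (H(d) = -4 + (7/d)*(d - 13) = -4 + (7/d)*(-13 + d) = -4 + 7*(-13 + d)/d)
m = 486 (m = 3 + 483 = 486)
a(p) = 21156 (a(p) = (6 + 486)*(-316 + 359) = 492*43 = 21156)
a(959)/F(-481, H(-23)) = 21156/975 = 21156*(1/975) = 7052/325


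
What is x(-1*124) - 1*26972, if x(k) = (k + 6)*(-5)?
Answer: -26382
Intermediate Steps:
x(k) = -30 - 5*k (x(k) = (6 + k)*(-5) = -30 - 5*k)
x(-1*124) - 1*26972 = (-30 - (-5)*124) - 1*26972 = (-30 - 5*(-124)) - 26972 = (-30 + 620) - 26972 = 590 - 26972 = -26382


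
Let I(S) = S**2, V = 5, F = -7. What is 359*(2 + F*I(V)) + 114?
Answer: -61993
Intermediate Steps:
359*(2 + F*I(V)) + 114 = 359*(2 - 7*5**2) + 114 = 359*(2 - 7*25) + 114 = 359*(2 - 175) + 114 = 359*(-173) + 114 = -62107 + 114 = -61993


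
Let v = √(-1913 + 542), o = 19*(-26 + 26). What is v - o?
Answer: I*√1371 ≈ 37.027*I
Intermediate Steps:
o = 0 (o = 19*0 = 0)
v = I*√1371 (v = √(-1371) = I*√1371 ≈ 37.027*I)
v - o = I*√1371 - 1*0 = I*√1371 + 0 = I*√1371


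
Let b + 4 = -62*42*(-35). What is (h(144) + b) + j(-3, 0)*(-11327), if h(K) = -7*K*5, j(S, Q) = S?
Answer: 120077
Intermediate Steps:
b = 91136 (b = -4 - 62*42*(-35) = -4 - 2604*(-35) = -4 + 91140 = 91136)
h(K) = -35*K
(h(144) + b) + j(-3, 0)*(-11327) = (-35*144 + 91136) - 3*(-11327) = (-5040 + 91136) + 33981 = 86096 + 33981 = 120077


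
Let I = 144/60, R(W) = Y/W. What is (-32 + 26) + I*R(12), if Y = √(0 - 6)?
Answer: -6 + I*√6/5 ≈ -6.0 + 0.4899*I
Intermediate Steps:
Y = I*√6 (Y = √(-6) = I*√6 ≈ 2.4495*I)
R(W) = I*√6/W (R(W) = (I*√6)/W = I*√6/W)
I = 12/5 (I = 144*(1/60) = 12/5 ≈ 2.4000)
(-32 + 26) + I*R(12) = (-32 + 26) + 12*(I*√6/12)/5 = -6 + 12*(I*√6*(1/12))/5 = -6 + 12*(I*√6/12)/5 = -6 + I*√6/5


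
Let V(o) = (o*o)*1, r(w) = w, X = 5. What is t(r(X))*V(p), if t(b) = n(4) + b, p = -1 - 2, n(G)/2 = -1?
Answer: 27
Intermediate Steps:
n(G) = -2 (n(G) = 2*(-1) = -2)
p = -3
t(b) = -2 + b
V(o) = o² (V(o) = o²*1 = o²)
t(r(X))*V(p) = (-2 + 5)*(-3)² = 3*9 = 27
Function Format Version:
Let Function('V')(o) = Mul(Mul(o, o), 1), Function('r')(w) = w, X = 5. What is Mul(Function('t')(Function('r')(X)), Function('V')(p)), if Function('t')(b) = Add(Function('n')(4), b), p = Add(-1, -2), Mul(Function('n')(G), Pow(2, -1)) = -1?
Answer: 27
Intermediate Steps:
Function('n')(G) = -2 (Function('n')(G) = Mul(2, -1) = -2)
p = -3
Function('t')(b) = Add(-2, b)
Function('V')(o) = Pow(o, 2) (Function('V')(o) = Mul(Pow(o, 2), 1) = Pow(o, 2))
Mul(Function('t')(Function('r')(X)), Function('V')(p)) = Mul(Add(-2, 5), Pow(-3, 2)) = Mul(3, 9) = 27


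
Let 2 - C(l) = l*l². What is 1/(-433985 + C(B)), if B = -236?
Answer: 1/12710273 ≈ 7.8677e-8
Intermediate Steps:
C(l) = 2 - l³ (C(l) = 2 - l*l² = 2 - l³)
1/(-433985 + C(B)) = 1/(-433985 + (2 - 1*(-236)³)) = 1/(-433985 + (2 - 1*(-13144256))) = 1/(-433985 + (2 + 13144256)) = 1/(-433985 + 13144258) = 1/12710273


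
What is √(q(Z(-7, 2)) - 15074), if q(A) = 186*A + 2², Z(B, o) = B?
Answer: 2*I*√4093 ≈ 127.95*I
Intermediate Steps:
q(A) = 4 + 186*A (q(A) = 186*A + 4 = 4 + 186*A)
√(q(Z(-7, 2)) - 15074) = √((4 + 186*(-7)) - 15074) = √((4 - 1302) - 15074) = √(-1298 - 15074) = √(-16372) = 2*I*√4093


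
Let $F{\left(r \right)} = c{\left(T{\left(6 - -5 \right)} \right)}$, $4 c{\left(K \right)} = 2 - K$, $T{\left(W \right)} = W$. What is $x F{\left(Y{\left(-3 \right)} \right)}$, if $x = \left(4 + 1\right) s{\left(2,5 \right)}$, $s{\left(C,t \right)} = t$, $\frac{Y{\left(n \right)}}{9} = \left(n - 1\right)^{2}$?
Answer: $- \frac{225}{4} \approx -56.25$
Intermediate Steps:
$c{\left(K \right)} = \frac{1}{2} - \frac{K}{4}$ ($c{\left(K \right)} = \frac{2 - K}{4} = \frac{1}{2} - \frac{K}{4}$)
$Y{\left(n \right)} = 9 \left(-1 + n\right)^{2}$ ($Y{\left(n \right)} = 9 \left(n - 1\right)^{2} = 9 \left(-1 + n\right)^{2}$)
$F{\left(r \right)} = - \frac{9}{4}$ ($F{\left(r \right)} = \frac{1}{2} - \frac{6 - -5}{4} = \frac{1}{2} - \frac{6 + 5}{4} = \frac{1}{2} - \frac{11}{4} = - \frac{9}{4}$)
$x = 25$ ($x = \left(4 + 1\right) 5 = 5 \cdot 5 = 25$)
$x F{\left(Y{\left(-3 \right)} \right)} = 25 \left(- \frac{9}{4}\right) = - \frac{225}{4}$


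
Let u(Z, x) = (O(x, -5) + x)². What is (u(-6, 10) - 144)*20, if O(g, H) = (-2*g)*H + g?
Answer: 285120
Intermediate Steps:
O(g, H) = g - 2*H*g (O(g, H) = -2*H*g + g = g - 2*H*g)
u(Z, x) = 144*x² (u(Z, x) = (x*(1 - 2*(-5)) + x)² = (x*(1 + 10) + x)² = (x*11 + x)² = (11*x + x)² = (12*x)² = 144*x²)
(u(-6, 10) - 144)*20 = (144*10² - 144)*20 = (144*100 - 144)*20 = (14400 - 144)*20 = 14256*20 = 285120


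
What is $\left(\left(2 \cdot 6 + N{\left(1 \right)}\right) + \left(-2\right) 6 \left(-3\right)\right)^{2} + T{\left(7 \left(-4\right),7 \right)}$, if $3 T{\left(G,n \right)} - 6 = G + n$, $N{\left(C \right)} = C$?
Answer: $2396$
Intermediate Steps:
$T{\left(G,n \right)} = 2 + \frac{G}{3} + \frac{n}{3}$ ($T{\left(G,n \right)} = 2 + \frac{G + n}{3} = 2 + \left(\frac{G}{3} + \frac{n}{3}\right) = 2 + \frac{G}{3} + \frac{n}{3}$)
$\left(\left(2 \cdot 6 + N{\left(1 \right)}\right) + \left(-2\right) 6 \left(-3\right)\right)^{2} + T{\left(7 \left(-4\right),7 \right)} = \left(\left(2 \cdot 6 + 1\right) + \left(-2\right) 6 \left(-3\right)\right)^{2} + \left(2 + \frac{7 \left(-4\right)}{3} + \frac{1}{3} \cdot 7\right) = \left(\left(12 + 1\right) - -36\right)^{2} + \left(2 + \frac{1}{3} \left(-28\right) + \frac{7}{3}\right) = \left(13 + 36\right)^{2} + \left(2 - \frac{28}{3} + \frac{7}{3}\right) = 49^{2} - 5 = 2401 - 5 = 2396$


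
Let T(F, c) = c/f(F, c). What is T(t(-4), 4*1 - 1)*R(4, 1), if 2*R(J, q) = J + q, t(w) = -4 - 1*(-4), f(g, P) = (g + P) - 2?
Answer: 15/2 ≈ 7.5000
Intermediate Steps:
f(g, P) = -2 + P + g (f(g, P) = (P + g) - 2 = -2 + P + g)
t(w) = 0 (t(w) = -4 + 4 = 0)
R(J, q) = J/2 + q/2 (R(J, q) = (J + q)/2 = J/2 + q/2)
T(F, c) = c/(-2 + F + c) (T(F, c) = c/(-2 + c + F) = c/(-2 + F + c))
T(t(-4), 4*1 - 1)*R(4, 1) = ((4*1 - 1)/(-2 + 0 + (4*1 - 1)))*((1/2)*4 + (1/2)*1) = ((4 - 1)/(-2 + 0 + (4 - 1)))*(2 + 1/2) = (3/(-2 + 0 + 3))*(5/2) = (3/1)*(5/2) = (3*1)*(5/2) = 3*(5/2) = 15/2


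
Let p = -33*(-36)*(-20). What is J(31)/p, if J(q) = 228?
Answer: -19/1980 ≈ -0.0095960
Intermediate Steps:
p = -23760 (p = 1188*(-20) = -23760)
J(31)/p = 228/(-23760) = 228*(-1/23760) = -19/1980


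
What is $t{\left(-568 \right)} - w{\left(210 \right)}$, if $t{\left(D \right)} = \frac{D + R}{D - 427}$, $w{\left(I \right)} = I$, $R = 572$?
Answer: $- \frac{208954}{995} \approx -210.0$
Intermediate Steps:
$t{\left(D \right)} = \frac{572 + D}{-427 + D}$ ($t{\left(D \right)} = \frac{D + 572}{D - 427} = \frac{572 + D}{-427 + D}$)
$t{\left(-568 \right)} - w{\left(210 \right)} = \frac{572 - 568}{-427 - 568} - 210 = \frac{1}{-995} \cdot 4 - 210 = \left(- \frac{1}{995}\right) 4 - 210 = - \frac{4}{995} - 210 = - \frac{208954}{995}$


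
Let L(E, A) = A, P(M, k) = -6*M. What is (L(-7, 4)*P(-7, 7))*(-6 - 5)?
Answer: -1848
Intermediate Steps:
(L(-7, 4)*P(-7, 7))*(-6 - 5) = (4*(-6*(-7)))*(-6 - 5) = (4*42)*(-11) = 168*(-11) = -1848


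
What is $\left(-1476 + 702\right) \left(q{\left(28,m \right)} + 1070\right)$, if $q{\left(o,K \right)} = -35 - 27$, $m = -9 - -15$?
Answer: $-780192$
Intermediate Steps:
$m = 6$ ($m = -9 + 15 = 6$)
$q{\left(o,K \right)} = -62$
$\left(-1476 + 702\right) \left(q{\left(28,m \right)} + 1070\right) = \left(-1476 + 702\right) \left(-62 + 1070\right) = \left(-774\right) 1008 = -780192$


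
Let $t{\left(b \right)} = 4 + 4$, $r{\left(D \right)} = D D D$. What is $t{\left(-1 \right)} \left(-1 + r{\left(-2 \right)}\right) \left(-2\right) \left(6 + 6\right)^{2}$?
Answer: $20736$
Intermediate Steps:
$r{\left(D \right)} = D^{3}$ ($r{\left(D \right)} = D^{2} D = D^{3}$)
$t{\left(b \right)} = 8$
$t{\left(-1 \right)} \left(-1 + r{\left(-2 \right)}\right) \left(-2\right) \left(6 + 6\right)^{2} = 8 \left(-1 + \left(-2\right)^{3}\right) \left(-2\right) \left(6 + 6\right)^{2} = 8 \left(-1 - 8\right) \left(-2\right) 12^{2} = 8 \left(\left(-9\right) \left(-2\right)\right) 144 = 8 \cdot 18 \cdot 144 = 144 \cdot 144 = 20736$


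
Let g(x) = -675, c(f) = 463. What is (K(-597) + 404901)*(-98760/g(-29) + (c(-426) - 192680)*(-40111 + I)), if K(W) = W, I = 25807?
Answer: 16674338605566592/15 ≈ 1.1116e+15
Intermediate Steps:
(K(-597) + 404901)*(-98760/g(-29) + (c(-426) - 192680)*(-40111 + I)) = (-597 + 404901)*(-98760/(-675) + (463 - 192680)*(-40111 + 25807)) = 404304*(-98760*(-1/675) - 192217*(-14304)) = 404304*(6584/45 + 2749471968) = 404304*(123726245144/45) = 16674338605566592/15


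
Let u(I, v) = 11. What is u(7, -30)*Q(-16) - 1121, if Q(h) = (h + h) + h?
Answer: -1649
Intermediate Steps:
Q(h) = 3*h (Q(h) = 2*h + h = 3*h)
u(7, -30)*Q(-16) - 1121 = 11*(3*(-16)) - 1121 = 11*(-48) - 1121 = -528 - 1121 = -1649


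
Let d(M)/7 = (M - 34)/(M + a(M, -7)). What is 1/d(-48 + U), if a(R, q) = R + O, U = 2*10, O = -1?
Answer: 57/434 ≈ 0.13134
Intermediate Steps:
U = 20
a(R, q) = -1 + R (a(R, q) = R - 1 = -1 + R)
d(M) = 7*(-34 + M)/(-1 + 2*M) (d(M) = 7*((M - 34)/(M + (-1 + M))) = 7*((-34 + M)/(-1 + 2*M)) = 7*(-34 + M)/(-1 + 2*M))
1/d(-48 + U) = 1/(7*(-34 + (-48 + 20))/(-1 + 2*(-48 + 20))) = 1/(7*(-34 - 28)/(-1 + 2*(-28))) = 1/(7*(-62)/(-1 - 56)) = 1/(7*(-62)/(-57)) = 1/(7*(-1/57)*(-62)) = 1/(434/57) = 57/434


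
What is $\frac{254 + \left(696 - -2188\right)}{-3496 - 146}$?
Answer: $- \frac{523}{607} \approx -0.86161$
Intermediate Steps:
$\frac{254 + \left(696 - -2188\right)}{-3496 - 146} = \frac{254 + \left(696 + 2188\right)}{-3642} = \left(254 + 2884\right) \left(- \frac{1}{3642}\right) = 3138 \left(- \frac{1}{3642}\right) = - \frac{523}{607}$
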